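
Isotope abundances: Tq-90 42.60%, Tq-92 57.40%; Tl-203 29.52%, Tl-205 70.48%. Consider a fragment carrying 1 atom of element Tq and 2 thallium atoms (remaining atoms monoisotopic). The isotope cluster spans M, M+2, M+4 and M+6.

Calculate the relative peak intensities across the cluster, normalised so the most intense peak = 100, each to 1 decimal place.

Element Tq pattern (n=1): 0.4260 : 0.5740
Thallium pattern (n=2): 0.08714304 : 0.41611392 : 0.49674304
Convolve the two distributions (both contribute in 2-u steps):
  M: 0.4260×0.08714304 = 0.037123
  M+2: 0.4260×0.41611392 + 0.5740×0.08714304 = 0.227285
  M+4: 0.4260×0.49674304 + 0.5740×0.41611392 = 0.450462
  M+6: 0.5740×0.49674304 = 0.285131
Scale to base peak (0.450462) = 100: 8.2 : 50.5 : 100.0 : 63.3

8.2 : 50.5 : 100.0 : 63.3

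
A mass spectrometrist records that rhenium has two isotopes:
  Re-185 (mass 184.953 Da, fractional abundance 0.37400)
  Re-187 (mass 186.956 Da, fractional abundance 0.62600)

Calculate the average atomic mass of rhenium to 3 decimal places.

Ar = Σ fᵢ·mᵢ = 0.37400 × 184.953 + 0.62600 × 186.956
= 69.1724 + 117.0345 = 186.2069 Da

186.207 Da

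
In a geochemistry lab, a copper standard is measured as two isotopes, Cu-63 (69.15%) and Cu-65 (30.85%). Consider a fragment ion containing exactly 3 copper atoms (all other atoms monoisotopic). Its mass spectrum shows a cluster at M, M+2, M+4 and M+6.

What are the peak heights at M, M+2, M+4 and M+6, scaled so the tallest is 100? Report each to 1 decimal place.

Expanding (0.6915 + 0.3085)^3:
P(M) = 0.6915^3 = 0.330656
P(M+2) = 3 × 0.6915^2 × 0.3085^1 = 0.442548
P(M+4) = 3 × 0.6915^1 × 0.3085^2 = 0.197435
P(M+6) = 0.3085^3 = 0.029361
The M+2 peak is largest (0.442548); scaling to 100 gives 74.7 : 100.0 : 44.6 : 6.6.

74.7 : 100.0 : 44.6 : 6.6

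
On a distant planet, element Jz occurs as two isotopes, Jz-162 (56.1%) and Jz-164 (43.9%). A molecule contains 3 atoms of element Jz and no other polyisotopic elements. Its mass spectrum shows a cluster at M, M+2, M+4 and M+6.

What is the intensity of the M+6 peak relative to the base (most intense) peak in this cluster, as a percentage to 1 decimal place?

20.4%

Term probabilities: M 0.1766, M+2 0.4145, M+4 0.3243, M+6 0.0846. Base peak = M+2.
P(M+2) = C(3,1) × 0.561^2 × 0.439^1 = 3 × 0.314721 × 0.4390 = 0.414488 (base)
P(M+6) = C(3,3) × 0.561^0 × 0.439^3 = 1 × 1.0000 × 0.08460452 = 0.084605
Relative intensity = 0.084605 / 0.414488 × 100 = 20.4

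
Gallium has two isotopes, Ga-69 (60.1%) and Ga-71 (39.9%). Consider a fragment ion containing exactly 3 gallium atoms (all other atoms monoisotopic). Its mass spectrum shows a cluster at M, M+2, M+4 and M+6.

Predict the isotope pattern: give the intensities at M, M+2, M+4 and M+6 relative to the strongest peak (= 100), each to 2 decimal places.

50.21 : 100.00 : 66.39 : 14.69

Expanding (0.601 + 0.399)^3:
P(M) = 0.601^3 = 0.217082
P(M+2) = 3 × 0.601^2 × 0.399^1 = 0.432358
P(M+4) = 3 × 0.601^1 × 0.399^2 = 0.287039
P(M+6) = 0.399^3 = 0.063521
The M+2 peak is largest (0.432358); scaling to 100 gives 50.21 : 100.00 : 66.39 : 14.69.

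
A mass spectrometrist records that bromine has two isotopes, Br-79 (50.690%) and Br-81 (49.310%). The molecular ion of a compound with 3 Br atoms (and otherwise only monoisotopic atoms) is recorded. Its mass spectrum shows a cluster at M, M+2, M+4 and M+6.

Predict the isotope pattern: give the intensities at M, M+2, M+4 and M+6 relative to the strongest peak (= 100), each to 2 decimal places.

The 3 Br atoms are independent, so intensities follow the terms of (0.50690 + 0.49310)^3.
P(M) = 0.50690^3 = 0.130247
P(M+2) = 3 × 0.50690^2 × 0.49310^1 = 0.380103
P(M+4) = 3 × 0.50690^1 × 0.49310^2 = 0.369755
P(M+6) = 0.49310^3 = 0.119896
The M+2 peak is largest (0.380103); scaling to 100 gives 34.27 : 100.00 : 97.28 : 31.54.

34.27 : 100.00 : 97.28 : 31.54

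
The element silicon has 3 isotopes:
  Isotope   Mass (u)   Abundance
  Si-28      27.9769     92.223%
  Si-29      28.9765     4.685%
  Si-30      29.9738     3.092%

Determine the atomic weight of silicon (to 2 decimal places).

The abundance-weighted mean is 0.92223 × 27.9769 + 0.04685 × 28.9765 + 0.03092 × 29.9738
= 25.80114 + 1.35755 + 0.92679 = 28.08548 u

28.09 u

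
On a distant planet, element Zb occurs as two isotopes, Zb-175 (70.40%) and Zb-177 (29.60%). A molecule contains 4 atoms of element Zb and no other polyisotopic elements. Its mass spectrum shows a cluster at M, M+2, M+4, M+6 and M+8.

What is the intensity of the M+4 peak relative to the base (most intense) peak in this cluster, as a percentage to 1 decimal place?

63.1%

(0.7040 + 0.2960)^4 gives M 0.2456, M+2 0.4131, M+4 0.2605, M+6 0.0730, M+8 0.0077; the largest is M+2.
P(M+2) = C(4,1) × 0.7040^3 × 0.2960^1 = 4 × 0.34891366 × 0.2960 = 0.413114 (base)
P(M+4) = C(4,2) × 0.7040^2 × 0.2960^2 = 6 × 0.495616 × 0.087616 = 0.260543
Relative intensity = 0.260543 / 0.413114 × 100 = 63.1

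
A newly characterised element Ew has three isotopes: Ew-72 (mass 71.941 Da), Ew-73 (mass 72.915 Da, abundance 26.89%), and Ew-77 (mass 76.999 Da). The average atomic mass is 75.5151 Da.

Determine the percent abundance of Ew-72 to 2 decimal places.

Let x and y be the fractions of Ew-72 and Ew-77. Then x + y = 1 − 0.2689 = 0.7311 and 71.941x + 76.999y = 75.5151 − 0.2689×72.915 = 55.9082565.
Substituting: 71.941x + 76.999(0.7311 − x) = 55.9082565
(71.941 − 76.999)x = -0.3857124  ⇒  x = 0.07626, y = 0.65484
Ew-72: 7.63%, Ew-77: 65.48%.

7.63%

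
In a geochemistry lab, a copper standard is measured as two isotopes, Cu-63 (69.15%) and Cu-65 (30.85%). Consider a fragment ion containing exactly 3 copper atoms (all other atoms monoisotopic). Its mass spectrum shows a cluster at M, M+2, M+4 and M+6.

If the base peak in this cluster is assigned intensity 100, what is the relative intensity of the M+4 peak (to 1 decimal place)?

44.6

(0.6915 + 0.3085)^3 gives M 0.3307, M+2 0.4425, M+4 0.1974, M+6 0.0294; the largest is M+2.
P(M+2) = C(3,1) × 0.6915^2 × 0.3085^1 = 3 × 0.47817225 × 0.3085 = 0.442548 (base)
P(M+4) = C(3,2) × 0.6915^1 × 0.3085^2 = 3 × 0.6915 × 0.09517225 = 0.197435
Relative intensity = 0.197435 / 0.442548 × 100 = 44.6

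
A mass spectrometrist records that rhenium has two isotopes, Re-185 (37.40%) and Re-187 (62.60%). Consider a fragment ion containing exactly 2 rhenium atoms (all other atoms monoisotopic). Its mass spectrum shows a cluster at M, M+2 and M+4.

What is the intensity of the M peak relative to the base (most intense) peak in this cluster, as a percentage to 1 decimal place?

Term probabilities: M 0.1399, M+2 0.4682, M+4 0.3919. Base peak = M+2.
P(M+2) = C(2,1) × 0.3740^1 × 0.6260^1 = 2 × 0.3740 × 0.6260 = 0.468248 (base)
P(M) = C(2,0) × 0.3740^2 × 0.6260^0 = 1 × 0.139876 × 1.0000 = 0.139876
Relative intensity = 0.139876 / 0.468248 × 100 = 29.9

29.9%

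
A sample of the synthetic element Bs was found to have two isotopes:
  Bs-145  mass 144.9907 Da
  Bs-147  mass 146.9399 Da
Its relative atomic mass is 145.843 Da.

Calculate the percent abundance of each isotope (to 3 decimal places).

Let x be the fractional abundance of Bs-145; then Bs-147 has abundance 1 − x.
144.9907·x + 146.9399·(1 − x) = 145.843
(144.9907 − 146.9399)·x = 145.843 − 146.9399
x = -1.0969 / -1.9492 = 0.56274 → 56.274% Bs-145, 43.726% Bs-147.

Bs-145: 56.274%, Bs-147: 43.726%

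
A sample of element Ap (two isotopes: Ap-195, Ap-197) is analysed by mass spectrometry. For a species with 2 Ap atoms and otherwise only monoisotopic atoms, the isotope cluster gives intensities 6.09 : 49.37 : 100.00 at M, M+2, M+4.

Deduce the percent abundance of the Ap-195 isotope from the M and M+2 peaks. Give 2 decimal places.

Write p for the Ap-195 fraction. I(M+2)/I(M) = [C(2,1)·p^1·(1−p)] / p^2 = 2·(1−p)/p = 49.37/6.09 = 8.1067
(1−p)/p = 8.1067/2 = 4.0534  ⇒  p = 1/(1 + 4.0534) = 0.1979
Ap-195: 19.79%, Ap-197: 80.21%.

19.79%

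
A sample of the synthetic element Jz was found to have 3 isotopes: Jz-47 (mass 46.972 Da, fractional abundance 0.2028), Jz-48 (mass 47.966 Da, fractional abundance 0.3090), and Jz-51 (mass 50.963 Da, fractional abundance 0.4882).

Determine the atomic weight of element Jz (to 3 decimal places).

49.228 Da

Ar = Σ fᵢ·mᵢ = 0.2028 × 46.972 + 0.3090 × 47.966 + 0.4882 × 50.963
= 9.5259 + 14.8215 + 24.8801 = 49.2275 Da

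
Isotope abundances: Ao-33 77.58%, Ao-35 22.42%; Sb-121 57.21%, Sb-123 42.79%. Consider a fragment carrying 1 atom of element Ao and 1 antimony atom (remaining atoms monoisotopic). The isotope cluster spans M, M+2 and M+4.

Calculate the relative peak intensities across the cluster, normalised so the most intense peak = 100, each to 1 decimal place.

96.4 : 100.0 : 20.8

Element Ao pattern (n=1): 0.7758 : 0.2242
Antimony pattern (n=1): 0.5721 : 0.4279
Convolve the two distributions (both contribute in 2-u steps):
  M: 0.7758×0.5721 = 0.443835
  M+2: 0.7758×0.4279 + 0.2242×0.5721 = 0.460230
  M+4: 0.2242×0.4279 = 0.095935
Scale to base peak (0.460230) = 100: 96.4 : 100.0 : 20.8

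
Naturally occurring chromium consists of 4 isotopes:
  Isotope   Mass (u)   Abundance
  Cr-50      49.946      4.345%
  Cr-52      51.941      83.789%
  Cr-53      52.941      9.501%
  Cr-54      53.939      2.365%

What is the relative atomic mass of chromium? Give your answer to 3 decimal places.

The abundance-weighted mean is 0.04345 × 49.946 + 0.83789 × 51.941 + 0.09501 × 52.941 + 0.02365 × 53.939
= 2.1702 + 43.5208 + 5.0299 + 1.2757 = 51.9966 u

51.997 u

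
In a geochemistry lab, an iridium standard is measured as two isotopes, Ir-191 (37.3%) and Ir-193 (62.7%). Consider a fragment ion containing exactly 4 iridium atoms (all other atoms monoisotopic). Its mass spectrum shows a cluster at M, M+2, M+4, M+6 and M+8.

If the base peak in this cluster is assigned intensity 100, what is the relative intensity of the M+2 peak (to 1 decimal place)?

Term probabilities: M 0.0194, M+2 0.1302, M+4 0.3282, M+6 0.3678, M+8 0.1546. Base peak = M+6.
P(M+6) = C(4,3) × 0.373^1 × 0.627^3 = 4 × 0.3730 × 0.24649188 = 0.367766 (base)
P(M+2) = C(4,1) × 0.373^3 × 0.627^1 = 4 × 0.05189512 × 0.6270 = 0.130153
Relative intensity = 0.130153 / 0.367766 × 100 = 35.4

35.4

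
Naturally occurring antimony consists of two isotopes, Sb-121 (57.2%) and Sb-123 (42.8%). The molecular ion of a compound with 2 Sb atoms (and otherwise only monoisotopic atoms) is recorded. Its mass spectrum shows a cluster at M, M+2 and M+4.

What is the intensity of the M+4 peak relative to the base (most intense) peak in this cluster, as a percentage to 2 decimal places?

(0.572 + 0.428)^2 gives M 0.3272, M+2 0.4896, M+4 0.1832; the largest is M+2.
P(M+2) = C(2,1) × 0.572^1 × 0.428^1 = 2 × 0.5720 × 0.4280 = 0.489632 (base)
P(M+4) = C(2,2) × 0.572^0 × 0.428^2 = 1 × 1.0000 × 0.183184 = 0.183184
Relative intensity = 0.183184 / 0.489632 × 100 = 37.41

37.41%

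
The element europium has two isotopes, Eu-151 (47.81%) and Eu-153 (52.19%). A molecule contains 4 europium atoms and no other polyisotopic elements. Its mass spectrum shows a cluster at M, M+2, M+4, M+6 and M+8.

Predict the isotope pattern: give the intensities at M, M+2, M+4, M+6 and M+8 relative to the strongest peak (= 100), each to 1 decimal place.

Expanding (0.4781 + 0.5219)^4:
P(M) = 0.4781^4 = 0.052249
P(M+2) = 4 × 0.4781^3 × 0.5219^1 = 0.228141
P(M+4) = 6 × 0.4781^2 × 0.5219^2 = 0.373563
P(M+6) = 4 × 0.4781^1 × 0.5219^3 = 0.271857
P(M+8) = 0.5219^4 = 0.074191
The M+4 peak is largest (0.373563); scaling to 100 gives 14.0 : 61.1 : 100.0 : 72.8 : 19.9.

14.0 : 61.1 : 100.0 : 72.8 : 19.9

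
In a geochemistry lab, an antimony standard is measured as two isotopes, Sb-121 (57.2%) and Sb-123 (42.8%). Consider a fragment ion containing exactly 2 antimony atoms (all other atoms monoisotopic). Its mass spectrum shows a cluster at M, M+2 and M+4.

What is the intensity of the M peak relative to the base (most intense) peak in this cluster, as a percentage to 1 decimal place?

66.8%

(0.572 + 0.428)^2 gives M 0.3272, M+2 0.4896, M+4 0.1832; the largest is M+2.
P(M+2) = C(2,1) × 0.572^1 × 0.428^1 = 2 × 0.5720 × 0.4280 = 0.489632 (base)
P(M) = C(2,0) × 0.572^2 × 0.428^0 = 1 × 0.327184 × 1.0000 = 0.327184
Relative intensity = 0.327184 / 0.489632 × 100 = 66.8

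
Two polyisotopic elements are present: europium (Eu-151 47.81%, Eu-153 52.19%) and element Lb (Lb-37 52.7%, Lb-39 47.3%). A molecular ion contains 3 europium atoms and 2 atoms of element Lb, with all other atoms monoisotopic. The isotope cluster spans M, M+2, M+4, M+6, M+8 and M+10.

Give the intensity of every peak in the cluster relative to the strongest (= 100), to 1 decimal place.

9.7 : 49.0 : 99.1 : 100.0 : 50.4 : 10.1

Europium pattern (n=3): 0.10928391 : 0.3578871 : 0.39067407 : 0.14215492
Element Lb pattern (n=2): 0.277729 : 0.498542 : 0.223729
Convolve the two distributions (both contribute in 2-u steps):
  M: 0.10928391×0.277729 = 0.030351
  M+2: 0.10928391×0.498542 + 0.3578871×0.277729 = 0.153878
  M+4: 0.10928391×0.223729 + 0.3578871×0.498542 + 0.39067407×0.277729 = 0.311373
  M+6: 0.3578871×0.223729 + 0.39067407×0.498542 + 0.14215492×0.277729 = 0.314318
  M+8: 0.39067407×0.223729 + 0.14215492×0.498542 = 0.158275
  M+10: 0.14215492×0.223729 = 0.031804
Scale to base peak (0.314318) = 100: 9.7 : 49.0 : 99.1 : 100.0 : 50.4 : 10.1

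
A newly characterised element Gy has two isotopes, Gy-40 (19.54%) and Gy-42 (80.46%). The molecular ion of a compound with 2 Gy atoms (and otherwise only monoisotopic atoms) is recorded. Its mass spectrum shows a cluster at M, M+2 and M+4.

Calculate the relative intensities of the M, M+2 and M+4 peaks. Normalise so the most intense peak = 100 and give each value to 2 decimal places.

5.90 : 48.57 : 100.00

Each Gy atom is independently Gy-40 (p = 0.1954) or Gy-42 (q = 0.8046); the cluster is the binomial expansion (p + q)^2.
P(M) = 0.1954^2 = 0.038181
P(M+2) = 2 × 0.1954^1 × 0.8046^1 = 0.314438
P(M+4) = 0.8046^2 = 0.647381
The M+4 peak is largest (0.647381); scaling to 100 gives 5.90 : 48.57 : 100.00.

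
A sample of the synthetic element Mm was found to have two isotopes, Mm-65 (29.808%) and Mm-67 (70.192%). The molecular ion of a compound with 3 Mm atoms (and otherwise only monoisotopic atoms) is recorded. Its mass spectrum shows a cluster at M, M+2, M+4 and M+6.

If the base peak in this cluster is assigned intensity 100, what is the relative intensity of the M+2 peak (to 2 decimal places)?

Binomial terms of (0.29808 + 0.70192)^3: M 0.0265, M+2 0.1871, M+4 0.4406, M+6 0.3458 → M+4 is the base peak.
P(M+4) = C(3,2) × 0.29808^1 × 0.70192^2 = 3 × 0.29808 × 0.49269169 = 0.440585 (base)
P(M+2) = C(3,1) × 0.29808^2 × 0.70192^1 = 3 × 0.08885169 × 0.70192 = 0.187100
Relative intensity = 0.187100 / 0.440585 × 100 = 42.47

42.47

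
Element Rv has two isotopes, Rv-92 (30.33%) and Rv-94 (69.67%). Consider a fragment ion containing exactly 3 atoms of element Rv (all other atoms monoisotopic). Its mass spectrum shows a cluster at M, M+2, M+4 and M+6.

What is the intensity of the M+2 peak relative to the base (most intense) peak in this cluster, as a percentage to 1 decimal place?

Binomial terms of (0.3033 + 0.6967)^3: M 0.0279, M+2 0.1923, M+4 0.4417, M+6 0.3382 → M+4 is the base peak.
P(M+4) = C(3,2) × 0.3033^1 × 0.6967^2 = 3 × 0.3033 × 0.48539089 = 0.441657 (base)
P(M+2) = C(3,1) × 0.3033^2 × 0.6967^1 = 3 × 0.09199089 × 0.6967 = 0.192270
Relative intensity = 0.192270 / 0.441657 × 100 = 43.5

43.5%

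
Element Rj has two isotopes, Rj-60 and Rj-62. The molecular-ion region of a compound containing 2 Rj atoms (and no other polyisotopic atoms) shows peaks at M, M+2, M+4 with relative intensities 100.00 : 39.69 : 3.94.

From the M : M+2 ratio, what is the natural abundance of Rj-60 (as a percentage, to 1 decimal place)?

If p is the fraction of Rj that is Rj-60, then I(M+2)/I(M) = [C(2,1)·p^1·(1−p)] / p^2 = 2·(1−p)/p = 39.69/100.00 = 0.3969
(1−p)/p = 0.3969/2 = 0.1984  ⇒  p = 1/(1 + 0.1984) = 0.8344
Rj-60: 83.4%, Rj-62: 16.6%.

83.4%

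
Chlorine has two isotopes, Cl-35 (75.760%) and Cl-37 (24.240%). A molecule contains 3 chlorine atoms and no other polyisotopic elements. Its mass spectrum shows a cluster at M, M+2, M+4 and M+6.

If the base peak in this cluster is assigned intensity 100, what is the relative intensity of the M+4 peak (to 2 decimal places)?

(0.75760 + 0.24240)^3 gives M 0.4348, M+2 0.4174, M+4 0.1335, M+6 0.0142; the largest is M.
P(M) = C(3,0) × 0.75760^3 × 0.24240^0 = 1 × 0.4348304 × 1.0000 = 0.434830 (base)
P(M+4) = C(3,2) × 0.75760^1 × 0.24240^2 = 3 × 0.7576 × 0.05875776 = 0.133545
Relative intensity = 0.133545 / 0.434830 × 100 = 30.71

30.71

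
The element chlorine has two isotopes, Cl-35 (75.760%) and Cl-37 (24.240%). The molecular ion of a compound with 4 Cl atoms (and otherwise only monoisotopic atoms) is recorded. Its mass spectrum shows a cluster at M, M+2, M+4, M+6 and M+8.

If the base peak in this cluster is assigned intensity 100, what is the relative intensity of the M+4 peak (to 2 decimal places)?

Binomial terms of (0.75760 + 0.24240)^4: M 0.3294, M+2 0.4216, M+4 0.2023, M+6 0.0432, M+8 0.0035 → M+2 is the base peak.
P(M+2) = C(4,1) × 0.75760^3 × 0.24240^1 = 4 × 0.4348304 × 0.2424 = 0.421612 (base)
P(M+4) = C(4,2) × 0.75760^2 × 0.24240^2 = 6 × 0.57395776 × 0.05875776 = 0.202347
Relative intensity = 0.202347 / 0.421612 × 100 = 47.99

47.99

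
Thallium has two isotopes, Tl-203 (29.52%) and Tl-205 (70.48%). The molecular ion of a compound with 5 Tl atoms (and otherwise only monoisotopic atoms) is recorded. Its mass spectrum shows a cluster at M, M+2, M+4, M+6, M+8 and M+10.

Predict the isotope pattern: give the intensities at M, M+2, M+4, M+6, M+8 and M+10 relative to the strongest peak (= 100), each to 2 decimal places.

The 5 Tl atoms are independent, so intensities follow the terms of (0.2952 + 0.7048)^5.
P(M) = 0.2952^5 = 0.002242
P(M+2) = 5 × 0.2952^4 × 0.7048^1 = 0.026761
P(M+4) = 10 × 0.2952^3 × 0.7048^2 = 0.127785
P(M+6) = 10 × 0.2952^2 × 0.7048^3 = 0.305092
P(M+8) = 5 × 0.2952^1 × 0.7048^4 = 0.364208
P(M+10) = 0.7048^5 = 0.173912
The M+8 peak is largest (0.364208); scaling to 100 gives 0.62 : 7.35 : 35.09 : 83.77 : 100.00 : 47.75.

0.62 : 7.35 : 35.09 : 83.77 : 100.00 : 47.75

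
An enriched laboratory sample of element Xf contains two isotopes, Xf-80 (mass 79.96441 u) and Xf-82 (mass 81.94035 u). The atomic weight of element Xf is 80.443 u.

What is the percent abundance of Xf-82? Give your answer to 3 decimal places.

24.221%

With x = fraction of Xf-80 (so Xf-82 is 1 − x):
79.96441·x + 81.94035·(1 − x) = 80.443
(79.96441 − 81.94035)·x = 80.443 − 81.94035
x = -1.49735 / -1.97594 = 0.75779 → 75.779% Xf-80, 24.221% Xf-82.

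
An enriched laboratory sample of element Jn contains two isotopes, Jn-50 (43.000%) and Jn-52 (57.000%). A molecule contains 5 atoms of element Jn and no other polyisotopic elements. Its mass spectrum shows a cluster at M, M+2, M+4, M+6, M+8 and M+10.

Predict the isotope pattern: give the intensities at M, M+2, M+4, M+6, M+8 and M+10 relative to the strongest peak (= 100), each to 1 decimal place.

Expanding (0.43000 + 0.57000)^5:
P(M) = 0.43000^5 = 0.014701
P(M+2) = 5 × 0.43000^4 × 0.57000^1 = 0.097436
P(M+4) = 10 × 0.43000^3 × 0.57000^2 = 0.258318
P(M+6) = 10 × 0.43000^2 × 0.57000^3 = 0.342422
P(M+8) = 5 × 0.43000^1 × 0.57000^4 = 0.226954
P(M+10) = 0.57000^5 = 0.060169
The M+6 peak is largest (0.342422); scaling to 100 gives 4.3 : 28.5 : 75.4 : 100.0 : 66.3 : 17.6.

4.3 : 28.5 : 75.4 : 100.0 : 66.3 : 17.6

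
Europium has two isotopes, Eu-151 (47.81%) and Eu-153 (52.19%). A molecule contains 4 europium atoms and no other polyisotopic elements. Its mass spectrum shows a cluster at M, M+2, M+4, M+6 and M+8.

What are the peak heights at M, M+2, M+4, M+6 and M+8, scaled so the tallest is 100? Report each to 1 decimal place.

14.0 : 61.1 : 100.0 : 72.8 : 19.9

The 4 Eu atoms are independent, so intensities follow the terms of (0.4781 + 0.5219)^4.
P(M) = 0.4781^4 = 0.052249
P(M+2) = 4 × 0.4781^3 × 0.5219^1 = 0.228141
P(M+4) = 6 × 0.4781^2 × 0.5219^2 = 0.373563
P(M+6) = 4 × 0.4781^1 × 0.5219^3 = 0.271857
P(M+8) = 0.5219^4 = 0.074191
The M+4 peak is largest (0.373563); scaling to 100 gives 14.0 : 61.1 : 100.0 : 72.8 : 19.9.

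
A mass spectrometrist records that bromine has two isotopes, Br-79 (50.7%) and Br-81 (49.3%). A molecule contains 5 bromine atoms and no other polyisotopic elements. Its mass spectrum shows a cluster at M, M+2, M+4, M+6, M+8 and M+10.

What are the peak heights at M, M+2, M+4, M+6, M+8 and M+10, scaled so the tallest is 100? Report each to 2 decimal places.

10.58 : 51.42 : 100.00 : 97.24 : 47.28 : 9.19

Expanding (0.507 + 0.493)^5:
P(M) = 0.507^5 = 0.033500
P(M+2) = 5 × 0.507^4 × 0.493^1 = 0.162873
P(M+4) = 10 × 0.507^3 × 0.493^2 = 0.316751
P(M+6) = 10 × 0.507^2 × 0.493^3 = 0.308004
P(M+8) = 5 × 0.507^1 × 0.493^4 = 0.149750
P(M+10) = 0.493^5 = 0.029123
The M+4 peak is largest (0.316751); scaling to 100 gives 10.58 : 51.42 : 100.00 : 97.24 : 47.28 : 9.19.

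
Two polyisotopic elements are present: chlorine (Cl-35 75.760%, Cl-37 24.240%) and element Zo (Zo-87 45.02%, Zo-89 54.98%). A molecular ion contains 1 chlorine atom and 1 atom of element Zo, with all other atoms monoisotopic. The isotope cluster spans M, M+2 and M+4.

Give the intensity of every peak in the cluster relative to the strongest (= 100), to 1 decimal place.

64.9 : 100.0 : 25.4

Chlorine pattern (n=1): 0.7576 : 0.2424
Element Zo pattern (n=1): 0.4502 : 0.5498
Convolve the two distributions (both contribute in 2-u steps):
  M: 0.7576×0.4502 = 0.341072
  M+2: 0.7576×0.5498 + 0.2424×0.4502 = 0.525657
  M+4: 0.2424×0.5498 = 0.133272
Scale to base peak (0.525657) = 100: 64.9 : 100.0 : 25.4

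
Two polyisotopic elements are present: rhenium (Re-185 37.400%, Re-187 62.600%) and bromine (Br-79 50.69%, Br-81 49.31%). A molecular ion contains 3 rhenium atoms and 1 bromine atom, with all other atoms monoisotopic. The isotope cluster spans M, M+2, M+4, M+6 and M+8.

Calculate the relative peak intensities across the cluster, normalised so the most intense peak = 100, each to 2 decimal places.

7.52 : 45.10 : 100.00 : 96.81 : 34.33

Rhenium pattern (n=3): 0.05231362 : 0.26268713 : 0.43968487 : 0.24531438
Bromine pattern (n=1): 0.5069 : 0.4931
Convolve the two distributions (both contribute in 2-u steps):
  M: 0.05231362×0.5069 = 0.026518
  M+2: 0.05231362×0.4931 + 0.26268713×0.5069 = 0.158952
  M+4: 0.26268713×0.4931 + 0.43968487×0.5069 = 0.352407
  M+6: 0.43968487×0.4931 + 0.24531438×0.5069 = 0.341158
  M+8: 0.24531438×0.4931 = 0.120965
Scale to base peak (0.352407) = 100: 7.52 : 45.10 : 100.00 : 96.81 : 34.33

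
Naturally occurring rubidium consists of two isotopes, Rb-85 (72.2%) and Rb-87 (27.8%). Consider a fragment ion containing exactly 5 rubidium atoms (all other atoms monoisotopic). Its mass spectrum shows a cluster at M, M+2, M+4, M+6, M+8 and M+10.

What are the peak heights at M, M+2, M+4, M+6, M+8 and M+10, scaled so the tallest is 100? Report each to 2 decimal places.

51.94 : 100.00 : 77.01 : 29.65 : 5.71 : 0.44

The 5 Rb atoms are independent, so intensities follow the terms of (0.722 + 0.278)^5.
P(M) = 0.722^5 = 0.196194
P(M+2) = 5 × 0.722^4 × 0.278^1 = 0.377714
P(M+4) = 10 × 0.722^3 × 0.278^2 = 0.290872
P(M+6) = 10 × 0.722^2 × 0.278^3 = 0.111998
P(M+8) = 5 × 0.722^1 × 0.278^4 = 0.021562
P(M+10) = 0.278^5 = 0.001660
The M+2 peak is largest (0.377714); scaling to 100 gives 51.94 : 100.00 : 77.01 : 29.65 : 5.71 : 0.44.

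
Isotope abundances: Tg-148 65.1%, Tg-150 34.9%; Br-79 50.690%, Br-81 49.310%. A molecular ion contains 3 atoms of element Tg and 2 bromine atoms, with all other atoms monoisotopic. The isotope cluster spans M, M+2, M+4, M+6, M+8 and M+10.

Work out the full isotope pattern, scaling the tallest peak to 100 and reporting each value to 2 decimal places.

20.25 : 71.98 : 100.00 : 67.92 : 22.60 : 2.95

Element Tg pattern (n=3): 0.27589445 : 0.44371965 : 0.23787735 : 0.04250855
Bromine pattern (n=2): 0.25694761 : 0.49990478 : 0.24314761
Convolve the two distributions (both contribute in 2-u steps):
  M: 0.27589445×0.25694761 = 0.070890
  M+2: 0.27589445×0.49990478 + 0.44371965×0.25694761 = 0.251934
  M+4: 0.27589445×0.24314761 + 0.44371965×0.49990478 + 0.23787735×0.25694761 = 0.350023
  M+6: 0.44371965×0.24314761 + 0.23787735×0.49990478 + 0.04250855×0.25694761 = 0.237728
  M+8: 0.23787735×0.24314761 + 0.04250855×0.49990478 = 0.079090
  M+10: 0.04250855×0.24314761 = 0.010336
Scale to base peak (0.350023) = 100: 20.25 : 71.98 : 100.00 : 67.92 : 22.60 : 2.95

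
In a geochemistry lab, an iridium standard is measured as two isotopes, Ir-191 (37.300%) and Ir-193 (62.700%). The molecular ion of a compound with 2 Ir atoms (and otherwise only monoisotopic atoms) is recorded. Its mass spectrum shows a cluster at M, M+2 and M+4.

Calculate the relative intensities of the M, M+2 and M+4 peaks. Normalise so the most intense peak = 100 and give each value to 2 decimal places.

29.74 : 100.00 : 84.05

Expanding (0.37300 + 0.62700)^2:
P(M) = 0.37300^2 = 0.139129
P(M+2) = 2 × 0.37300^1 × 0.62700^1 = 0.467742
P(M+4) = 0.62700^2 = 0.393129
The M+2 peak is largest (0.467742); scaling to 100 gives 29.74 : 100.00 : 84.05.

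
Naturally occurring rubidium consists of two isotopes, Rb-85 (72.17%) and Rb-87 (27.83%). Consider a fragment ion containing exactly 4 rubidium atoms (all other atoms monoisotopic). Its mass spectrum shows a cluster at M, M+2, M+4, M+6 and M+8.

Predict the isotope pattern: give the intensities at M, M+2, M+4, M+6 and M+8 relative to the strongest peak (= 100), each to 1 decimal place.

The 4 Rb atoms are independent, so intensities follow the terms of (0.7217 + 0.2783)^4.
P(M) = 0.7217^4 = 0.271286
P(M+2) = 4 × 0.7217^3 × 0.2783^1 = 0.418450
P(M+4) = 6 × 0.7217^2 × 0.2783^2 = 0.242042
P(M+6) = 4 × 0.7217^1 × 0.2783^3 = 0.062224
P(M+8) = 0.2783^4 = 0.005999
The M+2 peak is largest (0.418450); scaling to 100 gives 64.8 : 100.0 : 57.8 : 14.9 : 1.4.

64.8 : 100.0 : 57.8 : 14.9 : 1.4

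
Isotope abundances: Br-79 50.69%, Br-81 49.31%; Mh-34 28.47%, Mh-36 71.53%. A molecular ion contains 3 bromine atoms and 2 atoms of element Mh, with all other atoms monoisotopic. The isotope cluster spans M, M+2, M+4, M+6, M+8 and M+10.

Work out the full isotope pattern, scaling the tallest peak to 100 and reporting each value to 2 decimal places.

2.98 : 23.64 : 70.86 : 100.00 : 67.09 : 17.29

Bromine pattern (n=3): 0.13024674 : 0.3801026 : 0.36975457 : 0.11989609
Element Mh pattern (n=2): 0.08105409 : 0.40729182 : 0.51165409
Convolve the two distributions (both contribute in 2-u steps):
  M: 0.13024674×0.08105409 = 0.010557
  M+2: 0.13024674×0.40729182 + 0.3801026×0.08105409 = 0.083857
  M+4: 0.13024674×0.51165409 + 0.3801026×0.40729182 + 0.36975457×0.08105409 = 0.251424
  M+6: 0.3801026×0.51165409 + 0.36975457×0.40729182 + 0.11989609×0.08105409 = 0.354797
  M+8: 0.36975457×0.51165409 + 0.11989609×0.40729182 = 0.238019
  M+10: 0.11989609×0.51165409 = 0.061345
Scale to base peak (0.354797) = 100: 2.98 : 23.64 : 70.86 : 100.00 : 67.09 : 17.29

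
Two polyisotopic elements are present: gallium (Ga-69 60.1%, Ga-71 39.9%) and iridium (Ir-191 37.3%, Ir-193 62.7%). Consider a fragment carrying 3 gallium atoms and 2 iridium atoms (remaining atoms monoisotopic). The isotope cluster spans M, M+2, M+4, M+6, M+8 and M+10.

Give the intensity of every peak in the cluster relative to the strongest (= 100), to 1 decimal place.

9.2 : 49.4 : 100.0 : 95.6 : 43.5 : 7.6

Gallium pattern (n=3): 0.2170818 : 0.4323576 : 0.2870394 : 0.0635212
Iridium pattern (n=2): 0.139129 : 0.467742 : 0.393129
Convolve the two distributions (both contribute in 2-u steps):
  M: 0.2170818×0.139129 = 0.030202
  M+2: 0.2170818×0.467742 + 0.4323576×0.139129 = 0.161692
  M+4: 0.2170818×0.393129 + 0.4323576×0.467742 + 0.2870394×0.139129 = 0.327508
  M+6: 0.4323576×0.393129 + 0.2870394×0.467742 + 0.0635212×0.139129 = 0.313070
  M+8: 0.2870394×0.393129 + 0.0635212×0.467742 = 0.142555
  M+10: 0.0635212×0.393129 = 0.024972
Scale to base peak (0.327508) = 100: 9.2 : 49.4 : 100.0 : 95.6 : 43.5 : 7.6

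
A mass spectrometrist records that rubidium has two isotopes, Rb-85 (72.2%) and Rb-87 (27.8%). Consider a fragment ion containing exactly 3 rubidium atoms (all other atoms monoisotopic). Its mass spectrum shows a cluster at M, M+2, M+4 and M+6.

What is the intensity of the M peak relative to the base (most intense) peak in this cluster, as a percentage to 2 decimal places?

Term probabilities: M 0.3764, M+2 0.4348, M+4 0.1674, M+6 0.0215. Base peak = M+2.
P(M+2) = C(3,1) × 0.722^2 × 0.278^1 = 3 × 0.521284 × 0.2780 = 0.434751 (base)
P(M) = C(3,0) × 0.722^3 × 0.278^0 = 1 × 0.37636705 × 1.0000 = 0.376367
Relative intensity = 0.376367 / 0.434751 × 100 = 86.57

86.57%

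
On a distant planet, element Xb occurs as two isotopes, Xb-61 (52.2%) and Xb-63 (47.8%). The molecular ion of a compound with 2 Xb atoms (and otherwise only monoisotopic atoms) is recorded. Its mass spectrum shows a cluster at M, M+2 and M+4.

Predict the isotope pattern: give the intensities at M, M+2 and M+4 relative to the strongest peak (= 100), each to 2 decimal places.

54.60 : 100.00 : 45.79

Each Xb atom is independently Xb-61 (p = 0.522) or Xb-63 (q = 0.478); the cluster is the binomial expansion (p + q)^2.
P(M) = 0.522^2 = 0.272484
P(M+2) = 2 × 0.522^1 × 0.478^1 = 0.499032
P(M+4) = 0.478^2 = 0.228484
The M+2 peak is largest (0.499032); scaling to 100 gives 54.60 : 100.00 : 45.79.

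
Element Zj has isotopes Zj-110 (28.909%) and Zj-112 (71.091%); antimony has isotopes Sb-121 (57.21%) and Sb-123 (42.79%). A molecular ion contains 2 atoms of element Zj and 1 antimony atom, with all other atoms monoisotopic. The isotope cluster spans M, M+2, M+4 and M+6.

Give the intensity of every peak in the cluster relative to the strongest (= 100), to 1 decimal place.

10.3 : 58.3 : 100.0 : 46.5

Element Zj pattern (n=2): 0.08357303 : 0.41103394 : 0.50539303
Antimony pattern (n=1): 0.5721 : 0.4279
Convolve the two distributions (both contribute in 2-u steps):
  M: 0.08357303×0.5721 = 0.047812
  M+2: 0.08357303×0.4279 + 0.41103394×0.5721 = 0.270913
  M+4: 0.41103394×0.4279 + 0.50539303×0.5721 = 0.465017
  M+6: 0.50539303×0.4279 = 0.216258
Scale to base peak (0.465017) = 100: 10.3 : 58.3 : 100.0 : 46.5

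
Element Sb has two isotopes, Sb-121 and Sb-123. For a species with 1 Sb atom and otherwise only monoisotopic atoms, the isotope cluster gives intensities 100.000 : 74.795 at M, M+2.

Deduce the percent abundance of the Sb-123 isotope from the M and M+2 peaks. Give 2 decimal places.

Let p = fractional abundance of Sb-121. I(M+2)/I(M) = [C(1,1)·p^0·(1−p)] / p^1 = 1·(1−p)/p = 74.795/100.000 = 0.7480
(1−p)/p = 0.7480/1 = 0.7480  ⇒  p = 1/(1 + 0.7480) = 0.5721
Sb-121: 57.21%, Sb-123: 42.79%.

42.79%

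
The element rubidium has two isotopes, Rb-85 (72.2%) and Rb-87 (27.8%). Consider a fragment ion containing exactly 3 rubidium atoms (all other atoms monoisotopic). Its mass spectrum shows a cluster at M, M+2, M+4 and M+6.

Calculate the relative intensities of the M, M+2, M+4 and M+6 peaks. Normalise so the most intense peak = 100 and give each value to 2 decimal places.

Each Rb atom is independently Rb-85 (p = 0.722) or Rb-87 (q = 0.278); the cluster is the binomial expansion (p + q)^3.
P(M) = 0.722^3 = 0.376367
P(M+2) = 3 × 0.722^2 × 0.278^1 = 0.434751
P(M+4) = 3 × 0.722^1 × 0.278^2 = 0.167397
P(M+6) = 0.278^3 = 0.021485
The M+2 peak is largest (0.434751); scaling to 100 gives 86.57 : 100.00 : 38.50 : 4.94.

86.57 : 100.00 : 38.50 : 4.94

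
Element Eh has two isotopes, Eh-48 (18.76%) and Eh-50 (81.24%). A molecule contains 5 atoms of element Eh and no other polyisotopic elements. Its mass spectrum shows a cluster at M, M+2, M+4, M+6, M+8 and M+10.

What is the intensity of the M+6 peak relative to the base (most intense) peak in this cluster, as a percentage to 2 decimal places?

Binomial terms of (0.1876 + 0.8124)^5: M 0.0002, M+2 0.0050, M+4 0.0436, M+6 0.1887, M+8 0.4086, M+10 0.3539 → M+8 is the base peak.
P(M+8) = C(5,4) × 0.1876^1 × 0.8124^4 = 5 × 0.1876 × 0.43559176 = 0.408585 (base)
P(M+6) = C(5,3) × 0.1876^2 × 0.8124^3 = 10 × 0.03519376 × 0.53617893 = 0.188702
Relative intensity = 0.188702 / 0.408585 × 100 = 46.18

46.18%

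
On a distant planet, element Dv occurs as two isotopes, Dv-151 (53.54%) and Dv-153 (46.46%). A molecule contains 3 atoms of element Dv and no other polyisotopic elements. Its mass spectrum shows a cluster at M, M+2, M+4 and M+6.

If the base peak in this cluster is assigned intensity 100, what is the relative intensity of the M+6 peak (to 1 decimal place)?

(0.5354 + 0.4646)^3 gives M 0.1535, M+2 0.3995, M+4 0.3467, M+6 0.1003; the largest is M+2.
P(M+2) = C(3,1) × 0.5354^2 × 0.4646^1 = 3 × 0.28665316 × 0.4646 = 0.399537 (base)
P(M+6) = C(3,3) × 0.5354^0 × 0.4646^3 = 1 × 1.0000 × 0.10028538 = 0.100285
Relative intensity = 0.100285 / 0.399537 × 100 = 25.1

25.1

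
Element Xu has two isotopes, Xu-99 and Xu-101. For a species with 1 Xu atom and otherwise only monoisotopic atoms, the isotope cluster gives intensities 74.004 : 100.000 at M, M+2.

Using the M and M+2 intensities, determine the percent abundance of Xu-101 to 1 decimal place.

Write p for the Xu-99 fraction. I(M+2)/I(M) = [C(1,1)·p^0·(1−p)] / p^1 = 1·(1−p)/p = 100.000/74.004 = 1.3513
(1−p)/p = 1.3513/1 = 1.3513  ⇒  p = 1/(1 + 1.3513) = 0.4253
Xu-99: 42.5%, Xu-101: 57.5%.

57.5%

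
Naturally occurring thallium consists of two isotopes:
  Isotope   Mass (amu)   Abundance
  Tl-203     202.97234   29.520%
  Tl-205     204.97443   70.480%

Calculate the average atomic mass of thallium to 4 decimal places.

204.3834 amu

Weight each isotope mass by its fractional abundance: 0.29520 × 202.97234 + 0.70480 × 204.97443
= 59.917435 + 144.465978 = 204.383413 amu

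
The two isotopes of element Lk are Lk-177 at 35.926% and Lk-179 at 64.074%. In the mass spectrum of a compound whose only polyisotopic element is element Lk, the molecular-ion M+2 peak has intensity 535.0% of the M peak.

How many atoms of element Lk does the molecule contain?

With n Lk atoms, P(M+2)/P(M) = C(n,1)·p^(n−1)q / p^n = n·q/p = n · 0.64074/0.35926.
n = 5.350 × 0.35926/0.64074 = 3.00 ≈ 3

3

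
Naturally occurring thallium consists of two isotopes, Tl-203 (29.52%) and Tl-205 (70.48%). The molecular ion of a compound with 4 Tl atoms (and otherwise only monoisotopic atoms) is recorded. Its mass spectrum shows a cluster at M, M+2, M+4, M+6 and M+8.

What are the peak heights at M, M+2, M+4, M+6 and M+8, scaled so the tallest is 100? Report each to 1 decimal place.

The 4 Tl atoms are independent, so intensities follow the terms of (0.2952 + 0.7048)^4.
P(M) = 0.2952^4 = 0.007594
P(M+2) = 4 × 0.2952^3 × 0.7048^1 = 0.072523
P(M+4) = 6 × 0.2952^2 × 0.7048^2 = 0.259726
P(M+6) = 4 × 0.2952^1 × 0.7048^3 = 0.413403
P(M+8) = 0.7048^4 = 0.246754
The M+6 peak is largest (0.413403); scaling to 100 gives 1.8 : 17.5 : 62.8 : 100.0 : 59.7.

1.8 : 17.5 : 62.8 : 100.0 : 59.7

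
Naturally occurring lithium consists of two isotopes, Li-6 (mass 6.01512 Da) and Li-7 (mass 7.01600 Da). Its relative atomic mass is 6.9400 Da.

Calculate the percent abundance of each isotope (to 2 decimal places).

Let x be the fractional abundance of Li-6; then Li-7 has abundance 1 − x.
6.01512·x + 7.01600·(1 − x) = 6.9400
(6.01512 − 7.01600)·x = 6.9400 − 7.01600
x = -0.07600 / -1.00088 = 0.07593 → 7.59% Li-6, 92.41% Li-7.

Li-6: 7.59%, Li-7: 92.41%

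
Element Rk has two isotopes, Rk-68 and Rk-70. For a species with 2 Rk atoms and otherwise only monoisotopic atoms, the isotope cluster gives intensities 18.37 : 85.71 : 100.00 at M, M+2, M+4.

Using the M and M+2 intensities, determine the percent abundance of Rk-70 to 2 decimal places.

70.00%

Let p = fractional abundance of Rk-68. I(M+2)/I(M) = [C(2,1)·p^1·(1−p)] / p^2 = 2·(1−p)/p = 85.71/18.37 = 4.6658
(1−p)/p = 4.6658/2 = 2.3329  ⇒  p = 1/(1 + 2.3329) = 0.3000
Rk-68: 30.00%, Rk-70: 70.00%.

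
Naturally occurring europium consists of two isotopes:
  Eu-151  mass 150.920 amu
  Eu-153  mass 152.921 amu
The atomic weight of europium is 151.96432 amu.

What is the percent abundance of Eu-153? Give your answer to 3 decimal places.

Writing the weighted mean with unknown fraction x of Eu-151:
150.920·x + 152.921·(1 − x) = 151.96432
(150.920 − 152.921)·x = 151.96432 − 152.921
x = -0.95668 / -2.001 = 0.47810 → 47.810% Eu-151, 52.190% Eu-153.

52.190%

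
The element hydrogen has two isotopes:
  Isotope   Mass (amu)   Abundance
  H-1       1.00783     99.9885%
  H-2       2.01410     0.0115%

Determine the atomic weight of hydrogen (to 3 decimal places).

1.008 amu

Average mass = Σ (abundance × isotope mass) = 0.999885 × 1.00783 + 0.000115 × 2.01410
= 1.007714 + 0.000232 = 1.007946 amu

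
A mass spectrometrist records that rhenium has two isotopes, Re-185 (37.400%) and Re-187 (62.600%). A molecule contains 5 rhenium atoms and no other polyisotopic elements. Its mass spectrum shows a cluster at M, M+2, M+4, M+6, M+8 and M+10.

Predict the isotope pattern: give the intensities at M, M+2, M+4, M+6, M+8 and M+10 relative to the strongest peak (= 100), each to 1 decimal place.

2.1 : 17.8 : 59.7 : 100.0 : 83.7 : 28.0

Each Re atom is independently Re-185 (p = 0.37400) or Re-187 (q = 0.62600); the cluster is the binomial expansion (p + q)^5.
P(M) = 0.37400^5 = 0.007317
P(M+2) = 5 × 0.37400^4 × 0.62600^1 = 0.061239
P(M+4) = 10 × 0.37400^3 × 0.62600^2 = 0.205005
P(M+6) = 10 × 0.37400^2 × 0.62600^3 = 0.343136
P(M+8) = 5 × 0.37400^1 × 0.62600^4 = 0.287170
P(M+10) = 0.62600^5 = 0.096133
The M+6 peak is largest (0.343136); scaling to 100 gives 2.1 : 17.8 : 59.7 : 100.0 : 83.7 : 28.0.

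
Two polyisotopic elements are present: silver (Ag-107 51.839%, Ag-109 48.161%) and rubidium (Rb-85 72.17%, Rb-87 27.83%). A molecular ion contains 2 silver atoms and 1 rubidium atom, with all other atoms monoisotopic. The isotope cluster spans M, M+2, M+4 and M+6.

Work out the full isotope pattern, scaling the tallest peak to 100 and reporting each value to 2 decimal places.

Silver pattern (n=2): 0.26872819 : 0.49932362 : 0.23194819
Rubidium pattern (n=1): 0.7217 : 0.2783
Convolve the two distributions (both contribute in 2-u steps):
  M: 0.26872819×0.7217 = 0.193941
  M+2: 0.26872819×0.2783 + 0.49932362×0.7217 = 0.435149
  M+4: 0.49932362×0.2783 + 0.23194819×0.7217 = 0.306359
  M+6: 0.23194819×0.2783 = 0.064551
Scale to base peak (0.435149) = 100: 44.57 : 100.00 : 70.40 : 14.83

44.57 : 100.00 : 70.40 : 14.83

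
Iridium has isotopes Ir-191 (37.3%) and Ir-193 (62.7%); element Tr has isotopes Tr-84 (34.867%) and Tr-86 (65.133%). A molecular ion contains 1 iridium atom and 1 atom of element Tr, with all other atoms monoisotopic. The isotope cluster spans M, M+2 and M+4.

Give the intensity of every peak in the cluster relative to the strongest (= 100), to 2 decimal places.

Iridium pattern (n=1): 0.3730 : 0.6270
Element Tr pattern (n=1): 0.34867 : 0.65133
Convolve the two distributions (both contribute in 2-u steps):
  M: 0.3730×0.34867 = 0.130054
  M+2: 0.3730×0.65133 + 0.6270×0.34867 = 0.461562
  M+4: 0.6270×0.65133 = 0.408384
Scale to base peak (0.461562) = 100: 28.18 : 100.00 : 88.48

28.18 : 100.00 : 88.48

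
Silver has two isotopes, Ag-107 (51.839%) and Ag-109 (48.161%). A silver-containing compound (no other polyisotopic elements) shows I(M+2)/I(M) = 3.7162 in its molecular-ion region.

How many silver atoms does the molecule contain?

4

With n Ag atoms, P(M+2)/P(M) = C(n,1)·p^(n−1)q / p^n = n·q/p = n · 0.48161/0.51839.
n = 3.7162 × 0.51839/0.48161 = 4.00 ≈ 4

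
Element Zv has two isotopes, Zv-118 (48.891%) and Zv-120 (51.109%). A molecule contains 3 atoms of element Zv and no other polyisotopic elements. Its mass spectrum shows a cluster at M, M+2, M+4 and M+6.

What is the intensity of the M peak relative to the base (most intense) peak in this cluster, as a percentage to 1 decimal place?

30.5%

Binomial terms of (0.48891 + 0.51109)^3: M 0.1169, M+2 0.3665, M+4 0.3831, M+6 0.1335 → M+4 is the base peak.
P(M+4) = C(3,2) × 0.48891^1 × 0.51109^2 = 3 × 0.48891 × 0.26121299 = 0.383129 (base)
P(M) = C(3,0) × 0.48891^3 × 0.51109^0 = 1 × 0.11686562 × 1.0000 = 0.116866
Relative intensity = 0.116866 / 0.383129 × 100 = 30.5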